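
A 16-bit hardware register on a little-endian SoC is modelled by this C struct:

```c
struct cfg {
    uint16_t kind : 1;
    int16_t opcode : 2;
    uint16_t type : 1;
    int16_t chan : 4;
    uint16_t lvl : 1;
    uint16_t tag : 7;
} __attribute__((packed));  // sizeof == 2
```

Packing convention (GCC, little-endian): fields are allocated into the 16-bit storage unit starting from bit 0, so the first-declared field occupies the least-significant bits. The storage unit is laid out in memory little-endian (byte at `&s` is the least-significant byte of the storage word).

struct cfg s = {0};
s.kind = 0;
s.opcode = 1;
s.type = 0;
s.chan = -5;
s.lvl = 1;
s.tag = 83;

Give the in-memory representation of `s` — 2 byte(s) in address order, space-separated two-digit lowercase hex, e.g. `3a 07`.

b2 a7

kind (1b) val=0 bits=0x0 at bit 0: 0x0000
opcode (2b) val=1 bits=0x1 at bit 1: 0x0002
type (1b) val=0 bits=0x0 at bit 3: 0x0002
chan (4b) val=-5 bits=0xb at bit 4: 0x00b2
lvl (1b) val=1 bits=0x1 at bit 8: 0x01b2
tag (7b) val=83 bits=0x53 at bit 9: 0xa7b2
word = 0xa7b2 → little-endian bytes:
  [0]=0xb2  [1]=0xa7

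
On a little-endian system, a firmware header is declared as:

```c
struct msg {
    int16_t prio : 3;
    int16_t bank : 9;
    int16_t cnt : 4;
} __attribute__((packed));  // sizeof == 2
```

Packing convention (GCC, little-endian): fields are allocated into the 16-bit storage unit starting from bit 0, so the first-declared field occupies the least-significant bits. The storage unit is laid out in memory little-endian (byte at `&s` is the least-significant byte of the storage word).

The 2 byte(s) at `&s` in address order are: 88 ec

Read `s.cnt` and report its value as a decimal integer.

[0]=0x88 [1]=0xec (little-endian) → word 0xec88
prio [0+:3] = (word>>0) & 0x7 = 0
bank [3+:9] = (word>>3) & 0x1ff = 401
cnt [12+:4] = (word>>12) & 0xf = 14  ←
cnt signed 4b, MSB=1: 14 - 16 = -2

-2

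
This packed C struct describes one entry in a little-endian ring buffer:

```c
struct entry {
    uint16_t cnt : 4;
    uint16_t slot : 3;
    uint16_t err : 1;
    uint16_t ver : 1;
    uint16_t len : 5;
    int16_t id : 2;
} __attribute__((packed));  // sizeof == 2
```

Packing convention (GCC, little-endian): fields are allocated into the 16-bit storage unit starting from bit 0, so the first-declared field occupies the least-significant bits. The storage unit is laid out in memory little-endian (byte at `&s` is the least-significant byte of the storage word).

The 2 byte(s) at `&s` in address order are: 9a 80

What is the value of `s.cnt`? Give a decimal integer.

10

[0]=0x9a [1]=0x80 (little-endian) → word 0x809a
cnt [0+:4] = (word>>0) & 0xf = 10  ←
slot [4+:3] = (word>>4) & 0x7 = 1
err [7+:1] = (word>>7) & 0x1 = 1
ver [8+:1] = (word>>8) & 0x1 = 0
len [9+:5] = (word>>9) & 0x1f = 0
id [14+:2] = (word>>14) & 0x3 = 2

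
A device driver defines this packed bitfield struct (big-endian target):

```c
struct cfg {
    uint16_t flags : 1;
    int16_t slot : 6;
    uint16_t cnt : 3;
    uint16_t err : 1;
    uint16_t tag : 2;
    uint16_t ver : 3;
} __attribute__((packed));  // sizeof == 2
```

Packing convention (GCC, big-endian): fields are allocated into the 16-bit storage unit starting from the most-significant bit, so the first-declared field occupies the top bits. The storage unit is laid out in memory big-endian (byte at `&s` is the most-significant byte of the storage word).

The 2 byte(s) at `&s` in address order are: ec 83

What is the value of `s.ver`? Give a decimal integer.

3

[0]=0xec [1]=0x83 (big-endian) → word 0xec83
flags:1 @ bit 15 → (0xec83>>15)&0x1 = 0x1
slot:6 @ bit 9 → (0xec83>>9)&0x3f = 0x36
cnt:3 @ bit 6 → (0xec83>>6)&0x7 = 0x2
err:1 @ bit 5 → (0xec83>>5)&0x1 = 0x0
tag:2 @ bit 3 → (0xec83>>3)&0x3 = 0x0
ver:3 @ bit 0 → (0xec83>>0)&0x7 = 0x3  ←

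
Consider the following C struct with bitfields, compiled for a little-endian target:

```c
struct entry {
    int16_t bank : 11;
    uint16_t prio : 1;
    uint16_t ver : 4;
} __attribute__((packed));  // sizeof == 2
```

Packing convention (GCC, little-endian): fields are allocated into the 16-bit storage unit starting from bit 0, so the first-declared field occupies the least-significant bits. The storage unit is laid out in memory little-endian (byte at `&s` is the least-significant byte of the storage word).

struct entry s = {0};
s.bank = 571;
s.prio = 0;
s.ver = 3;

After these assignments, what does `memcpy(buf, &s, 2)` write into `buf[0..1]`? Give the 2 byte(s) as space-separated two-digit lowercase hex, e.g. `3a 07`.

3b 32

bank:11 = 571 → 0x23b << 0 → word 0x023b
prio:1 = 0 → 0x0 << 11 → word 0x023b
ver:4 = 3 → 0x3 << 12 → word 0x323b
word = 0x323b → little-endian bytes:
  [0]=0x3b  [1]=0x32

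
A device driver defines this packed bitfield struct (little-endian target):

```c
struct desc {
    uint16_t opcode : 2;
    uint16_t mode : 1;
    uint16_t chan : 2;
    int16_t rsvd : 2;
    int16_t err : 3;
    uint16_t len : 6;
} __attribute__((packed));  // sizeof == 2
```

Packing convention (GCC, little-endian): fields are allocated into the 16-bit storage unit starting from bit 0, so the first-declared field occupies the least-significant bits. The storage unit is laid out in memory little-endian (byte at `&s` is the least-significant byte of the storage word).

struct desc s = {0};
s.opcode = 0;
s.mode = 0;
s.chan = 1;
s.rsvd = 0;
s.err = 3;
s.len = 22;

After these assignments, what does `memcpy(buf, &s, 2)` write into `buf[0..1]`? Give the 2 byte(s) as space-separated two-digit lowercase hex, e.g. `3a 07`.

88 59

opcode (2b) val=0 bits=0x0 at bit 0: 0x0000
mode (1b) val=0 bits=0x0 at bit 2: 0x0000
chan (2b) val=1 bits=0x1 at bit 3: 0x0008
rsvd (2b) val=0 bits=0x0 at bit 5: 0x0008
err (3b) val=3 bits=0x3 at bit 7: 0x0188
len (6b) val=22 bits=0x16 at bit 10: 0x5988
word = 0x5988 → little-endian bytes:
  [0]=0x88  [1]=0x59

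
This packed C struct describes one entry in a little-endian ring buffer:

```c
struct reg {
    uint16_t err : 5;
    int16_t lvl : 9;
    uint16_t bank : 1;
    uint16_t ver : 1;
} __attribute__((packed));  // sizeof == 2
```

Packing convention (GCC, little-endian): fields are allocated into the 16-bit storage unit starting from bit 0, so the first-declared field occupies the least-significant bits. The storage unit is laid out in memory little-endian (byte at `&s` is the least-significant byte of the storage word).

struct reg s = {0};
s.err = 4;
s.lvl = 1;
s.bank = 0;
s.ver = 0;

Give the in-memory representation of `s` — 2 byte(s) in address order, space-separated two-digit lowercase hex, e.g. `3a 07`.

err (5b) val=4 bits=0x4 at bit 0: 0x0004
lvl (9b) val=1 bits=0x1 at bit 5: 0x0024
bank (1b) val=0 bits=0x0 at bit 14: 0x0024
ver (1b) val=0 bits=0x0 at bit 15: 0x0024
word = 0x0024 → little-endian bytes:
  [0]=0x24  [1]=0x00

24 00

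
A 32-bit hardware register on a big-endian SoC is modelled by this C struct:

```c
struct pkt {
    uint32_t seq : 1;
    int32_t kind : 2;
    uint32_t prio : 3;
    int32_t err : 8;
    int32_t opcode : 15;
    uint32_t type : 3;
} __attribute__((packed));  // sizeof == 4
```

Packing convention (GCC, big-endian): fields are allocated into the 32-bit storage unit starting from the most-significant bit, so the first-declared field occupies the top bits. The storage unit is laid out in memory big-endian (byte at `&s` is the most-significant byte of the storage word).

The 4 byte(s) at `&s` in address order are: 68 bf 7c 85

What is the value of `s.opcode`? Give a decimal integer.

[0]=0x68 [1]=0xbf [2]=0x7c [3]=0x85 (big-endian) → word 0x68bf7c85
seq [31+:1] = (word>>31) & 0x1 = 0
kind [29+:2] = (word>>29) & 0x3 = 3
prio [26+:3] = (word>>26) & 0x7 = 2
err [18+:8] = (word>>18) & 0xff = 47
opcode [3+:15] = (word>>3) & 0x7fff = 28560  ←
type [0+:3] = (word>>0) & 0x7 = 5
opcode signed 15b, MSB=1: 28560 - 32768 = -4208

-4208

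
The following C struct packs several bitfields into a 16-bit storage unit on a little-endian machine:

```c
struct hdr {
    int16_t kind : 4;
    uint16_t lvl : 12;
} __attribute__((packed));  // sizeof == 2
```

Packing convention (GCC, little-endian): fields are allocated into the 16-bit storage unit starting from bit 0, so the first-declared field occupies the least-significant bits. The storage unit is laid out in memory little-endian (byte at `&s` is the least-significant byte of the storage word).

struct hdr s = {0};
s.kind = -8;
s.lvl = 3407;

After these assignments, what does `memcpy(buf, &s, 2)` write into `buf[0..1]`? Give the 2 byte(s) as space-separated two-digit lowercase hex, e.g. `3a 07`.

f8 d4

kind (4b) val=-8 bits=0x8 at bit 0: 0x0008
lvl (12b) val=3407 bits=0xd4f at bit 4: 0xd4f8
word = 0xd4f8 → little-endian bytes:
  [0]=0xf8  [1]=0xd4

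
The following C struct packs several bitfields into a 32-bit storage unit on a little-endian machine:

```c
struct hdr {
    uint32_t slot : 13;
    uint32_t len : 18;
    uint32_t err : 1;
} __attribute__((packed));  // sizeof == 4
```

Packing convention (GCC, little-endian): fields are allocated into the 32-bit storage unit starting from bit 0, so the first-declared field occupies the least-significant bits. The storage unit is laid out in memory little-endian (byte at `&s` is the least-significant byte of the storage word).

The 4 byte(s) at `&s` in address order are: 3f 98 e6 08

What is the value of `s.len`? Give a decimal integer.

[0]=0x3f [1]=0x98 [2]=0xe6 [3]=0x08 (little-endian) → word 0x08e6983f
slot:13 @ bit 0 → (0x08e6983f>>0)&0x1fff = 0x183f
len:18 @ bit 13 → (0x08e6983f>>13)&0x3ffff = 0x4734  ←
err:1 @ bit 31 → (0x08e6983f>>31)&0x1 = 0x0

18228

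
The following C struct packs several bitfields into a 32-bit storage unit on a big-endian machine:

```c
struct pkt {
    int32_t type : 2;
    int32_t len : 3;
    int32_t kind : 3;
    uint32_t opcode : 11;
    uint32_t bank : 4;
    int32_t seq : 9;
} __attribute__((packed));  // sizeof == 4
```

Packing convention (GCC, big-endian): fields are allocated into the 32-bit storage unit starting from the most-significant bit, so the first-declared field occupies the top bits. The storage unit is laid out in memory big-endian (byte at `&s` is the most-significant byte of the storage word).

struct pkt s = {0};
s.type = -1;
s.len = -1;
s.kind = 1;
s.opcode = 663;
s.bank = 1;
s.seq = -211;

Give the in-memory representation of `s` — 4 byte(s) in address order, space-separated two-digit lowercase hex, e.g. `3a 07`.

type:2 = -1 → 0x3 << 30 → word 0xc0000000
len:3 = -1 → 0x7 << 27 → word 0xf8000000
kind:3 = 1 → 0x1 << 24 → word 0xf9000000
opcode:11 = 663 → 0x297 << 13 → word 0xf952e000
bank:4 = 1 → 0x1 << 9 → word 0xf952e200
seq:9 = -211 → 0x12d << 0 → word 0xf952e32d
word = 0xf952e32d → big-endian bytes:
  [0]=0xf9  [1]=0x52  [2]=0xe3  [3]=0x2d

f9 52 e3 2d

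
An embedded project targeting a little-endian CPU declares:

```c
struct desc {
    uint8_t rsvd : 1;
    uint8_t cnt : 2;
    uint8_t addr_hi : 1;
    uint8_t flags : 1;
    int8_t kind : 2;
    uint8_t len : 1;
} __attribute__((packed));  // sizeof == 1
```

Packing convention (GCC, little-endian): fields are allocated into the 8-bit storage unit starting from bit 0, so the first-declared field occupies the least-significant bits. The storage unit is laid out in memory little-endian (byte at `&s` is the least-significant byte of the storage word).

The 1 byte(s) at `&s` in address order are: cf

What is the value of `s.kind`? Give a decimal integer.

-2

[0]=0xcf (little-endian) → word 0xcf
rsvd [0+:1] = (word>>0) & 0x1 = 1
cnt [1+:2] = (word>>1) & 0x3 = 3
addr_hi [3+:1] = (word>>3) & 0x1 = 1
flags [4+:1] = (word>>4) & 0x1 = 0
kind [5+:2] = (word>>5) & 0x3 = 2  ←
len [7+:1] = (word>>7) & 0x1 = 1
kind signed 2b, MSB=1: 2 - 4 = -2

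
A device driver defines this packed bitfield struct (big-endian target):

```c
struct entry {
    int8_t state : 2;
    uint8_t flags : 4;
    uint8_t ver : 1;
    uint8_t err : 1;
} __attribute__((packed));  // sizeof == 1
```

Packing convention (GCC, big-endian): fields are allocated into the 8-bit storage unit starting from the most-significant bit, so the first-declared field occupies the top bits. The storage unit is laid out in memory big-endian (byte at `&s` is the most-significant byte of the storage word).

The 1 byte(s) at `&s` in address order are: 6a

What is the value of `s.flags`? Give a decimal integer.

10

[0]=0x6a (big-endian) → word 0x6a
state:2 @ bit 6 → (0x6a>>6)&0x3 = 0x1
flags:4 @ bit 2 → (0x6a>>2)&0xf = 0xa  ←
ver:1 @ bit 1 → (0x6a>>1)&0x1 = 0x1
err:1 @ bit 0 → (0x6a>>0)&0x1 = 0x0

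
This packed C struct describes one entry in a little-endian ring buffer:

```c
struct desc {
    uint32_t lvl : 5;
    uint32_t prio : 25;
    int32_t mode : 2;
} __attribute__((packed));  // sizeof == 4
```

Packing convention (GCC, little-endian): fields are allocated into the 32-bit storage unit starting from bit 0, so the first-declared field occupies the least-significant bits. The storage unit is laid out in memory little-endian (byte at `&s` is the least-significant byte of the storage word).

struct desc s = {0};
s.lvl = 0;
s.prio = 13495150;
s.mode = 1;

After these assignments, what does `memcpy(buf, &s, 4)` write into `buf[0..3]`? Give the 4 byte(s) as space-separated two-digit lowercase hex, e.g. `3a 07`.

c0 6d bd 59

lvl (5b) val=0 bits=0x0 at bit 0: 0x00000000
prio (25b) val=13495150 bits=0xcdeb6e at bit 5: 0x19bd6dc0
mode (2b) val=1 bits=0x1 at bit 30: 0x59bd6dc0
word = 0x59bd6dc0 → little-endian bytes:
  [0]=0xc0  [1]=0x6d  [2]=0xbd  [3]=0x59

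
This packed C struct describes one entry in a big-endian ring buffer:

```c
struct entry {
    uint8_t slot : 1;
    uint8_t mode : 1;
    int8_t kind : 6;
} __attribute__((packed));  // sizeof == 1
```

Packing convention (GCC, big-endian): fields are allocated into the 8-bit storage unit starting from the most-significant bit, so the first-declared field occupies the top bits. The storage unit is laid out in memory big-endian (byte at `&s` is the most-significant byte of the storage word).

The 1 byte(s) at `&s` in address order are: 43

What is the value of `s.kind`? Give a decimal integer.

[0]=0x43 (big-endian) → word 0x43
slot:1 @ bit 7 → (0x43>>7)&0x1 = 0x0
mode:1 @ bit 6 → (0x43>>6)&0x1 = 0x1
kind:6 @ bit 0 → (0x43>>0)&0x3f = 0x3  ←
kind signed 6b, MSB=0: value = 3

3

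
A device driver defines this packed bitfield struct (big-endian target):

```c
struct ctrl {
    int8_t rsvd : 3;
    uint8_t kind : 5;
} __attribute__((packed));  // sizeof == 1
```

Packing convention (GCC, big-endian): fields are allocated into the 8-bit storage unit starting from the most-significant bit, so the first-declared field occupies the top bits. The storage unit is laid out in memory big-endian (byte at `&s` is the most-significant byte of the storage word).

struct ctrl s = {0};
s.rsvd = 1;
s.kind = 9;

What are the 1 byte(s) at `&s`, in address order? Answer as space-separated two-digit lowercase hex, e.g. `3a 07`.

29

[5+:3] rsvd=1 & 0x7 = 0x1; word=0x20
[0+:5] kind=9 & 0x1f = 0x9; word=0x29
word = 0x29 → big-endian bytes:
  [0]=0x29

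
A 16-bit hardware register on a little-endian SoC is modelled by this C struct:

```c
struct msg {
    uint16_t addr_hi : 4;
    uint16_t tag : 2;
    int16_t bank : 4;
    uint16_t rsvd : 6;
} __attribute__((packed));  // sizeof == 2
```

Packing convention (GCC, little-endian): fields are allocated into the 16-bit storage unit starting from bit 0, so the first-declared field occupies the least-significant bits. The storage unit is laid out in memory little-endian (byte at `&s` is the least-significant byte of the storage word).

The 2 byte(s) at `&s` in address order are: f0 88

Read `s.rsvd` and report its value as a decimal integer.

[0]=0xf0 [1]=0x88 (little-endian) → word 0x88f0
addr_hi [0+:4] = (word>>0) & 0xf = 0
tag [4+:2] = (word>>4) & 0x3 = 3
bank [6+:4] = (word>>6) & 0xf = 3
rsvd [10+:6] = (word>>10) & 0x3f = 34  ←

34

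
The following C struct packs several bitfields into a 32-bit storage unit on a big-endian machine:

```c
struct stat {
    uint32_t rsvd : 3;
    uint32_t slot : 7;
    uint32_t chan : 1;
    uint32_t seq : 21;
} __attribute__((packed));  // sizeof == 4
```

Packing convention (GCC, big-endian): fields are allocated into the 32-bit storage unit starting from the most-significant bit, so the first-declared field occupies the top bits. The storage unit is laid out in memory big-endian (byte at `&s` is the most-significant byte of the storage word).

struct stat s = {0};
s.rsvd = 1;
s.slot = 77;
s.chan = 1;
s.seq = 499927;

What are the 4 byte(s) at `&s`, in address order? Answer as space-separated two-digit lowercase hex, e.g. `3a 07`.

rsvd:3 = 1 → 0x1 << 29 → word 0x20000000
slot:7 = 77 → 0x4d << 22 → word 0x33400000
chan:1 = 1 → 0x1 << 21 → word 0x33600000
seq:21 = 499927 → 0x7a0d7 << 0 → word 0x3367a0d7
word = 0x3367a0d7 → big-endian bytes:
  [0]=0x33  [1]=0x67  [2]=0xa0  [3]=0xd7

33 67 a0 d7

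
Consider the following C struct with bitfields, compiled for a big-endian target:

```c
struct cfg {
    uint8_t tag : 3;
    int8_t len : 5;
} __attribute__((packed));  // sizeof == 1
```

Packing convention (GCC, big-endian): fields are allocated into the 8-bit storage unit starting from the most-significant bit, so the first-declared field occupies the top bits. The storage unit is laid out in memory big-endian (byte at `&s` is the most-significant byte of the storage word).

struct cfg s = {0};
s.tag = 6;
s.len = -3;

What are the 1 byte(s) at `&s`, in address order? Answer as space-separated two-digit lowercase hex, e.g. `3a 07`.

dd

tag (3b) val=6 bits=0x6 at bit 5: 0xc0
len (5b) val=-3 bits=0x1d at bit 0: 0xdd
word = 0xdd → big-endian bytes:
  [0]=0xdd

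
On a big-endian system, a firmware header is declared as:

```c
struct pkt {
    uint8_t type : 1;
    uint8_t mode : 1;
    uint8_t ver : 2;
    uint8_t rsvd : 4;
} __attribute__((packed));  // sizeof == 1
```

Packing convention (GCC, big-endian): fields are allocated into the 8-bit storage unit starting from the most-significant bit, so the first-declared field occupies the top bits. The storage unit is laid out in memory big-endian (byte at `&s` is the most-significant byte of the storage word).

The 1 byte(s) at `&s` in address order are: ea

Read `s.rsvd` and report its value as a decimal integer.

10

[0]=0xea (big-endian) → word 0xea
type:1 @ bit 7 → (0xea>>7)&0x1 = 0x1
mode:1 @ bit 6 → (0xea>>6)&0x1 = 0x1
ver:2 @ bit 4 → (0xea>>4)&0x3 = 0x2
rsvd:4 @ bit 0 → (0xea>>0)&0xf = 0xa  ←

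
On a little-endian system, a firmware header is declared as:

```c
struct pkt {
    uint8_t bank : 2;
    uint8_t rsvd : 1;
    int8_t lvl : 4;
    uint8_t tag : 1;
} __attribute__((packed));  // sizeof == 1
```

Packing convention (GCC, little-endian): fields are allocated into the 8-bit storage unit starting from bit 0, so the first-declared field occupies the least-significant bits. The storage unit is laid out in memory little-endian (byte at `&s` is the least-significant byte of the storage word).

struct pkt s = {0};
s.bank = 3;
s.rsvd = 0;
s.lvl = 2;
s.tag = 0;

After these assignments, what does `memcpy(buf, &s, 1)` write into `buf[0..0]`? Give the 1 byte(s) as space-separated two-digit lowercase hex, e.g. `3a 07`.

bank:2 = 3 → 0x3 << 0 → word 0x03
rsvd:1 = 0 → 0x0 << 2 → word 0x03
lvl:4 = 2 → 0x2 << 3 → word 0x13
tag:1 = 0 → 0x0 << 7 → word 0x13
word = 0x13 → little-endian bytes:
  [0]=0x13

13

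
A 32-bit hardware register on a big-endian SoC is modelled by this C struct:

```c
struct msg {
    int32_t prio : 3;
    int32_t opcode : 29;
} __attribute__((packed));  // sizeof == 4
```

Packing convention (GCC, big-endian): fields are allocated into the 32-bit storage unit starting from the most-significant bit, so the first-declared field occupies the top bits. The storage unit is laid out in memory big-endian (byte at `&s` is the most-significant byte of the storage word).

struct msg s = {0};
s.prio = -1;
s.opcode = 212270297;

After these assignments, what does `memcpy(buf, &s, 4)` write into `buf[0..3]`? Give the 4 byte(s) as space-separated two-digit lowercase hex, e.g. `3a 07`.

ec a6 fc d9

prio:3 = -1 → 0x7 << 29 → word 0xe0000000
opcode:29 = 212270297 → 0xca6fcd9 << 0 → word 0xeca6fcd9
word = 0xeca6fcd9 → big-endian bytes:
  [0]=0xec  [1]=0xa6  [2]=0xfc  [3]=0xd9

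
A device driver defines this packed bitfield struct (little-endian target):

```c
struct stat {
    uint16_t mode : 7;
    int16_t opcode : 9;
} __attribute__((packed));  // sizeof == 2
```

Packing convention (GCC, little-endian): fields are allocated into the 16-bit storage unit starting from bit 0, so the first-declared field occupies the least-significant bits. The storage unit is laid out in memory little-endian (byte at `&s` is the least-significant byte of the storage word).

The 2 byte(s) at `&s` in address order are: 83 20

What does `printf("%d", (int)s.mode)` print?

3

[0]=0x83 [1]=0x20 (little-endian) → word 0x2083
mode:7 @ bit 0 → (0x2083>>0)&0x7f = 0x3  ←
opcode:9 @ bit 7 → (0x2083>>7)&0x1ff = 0x41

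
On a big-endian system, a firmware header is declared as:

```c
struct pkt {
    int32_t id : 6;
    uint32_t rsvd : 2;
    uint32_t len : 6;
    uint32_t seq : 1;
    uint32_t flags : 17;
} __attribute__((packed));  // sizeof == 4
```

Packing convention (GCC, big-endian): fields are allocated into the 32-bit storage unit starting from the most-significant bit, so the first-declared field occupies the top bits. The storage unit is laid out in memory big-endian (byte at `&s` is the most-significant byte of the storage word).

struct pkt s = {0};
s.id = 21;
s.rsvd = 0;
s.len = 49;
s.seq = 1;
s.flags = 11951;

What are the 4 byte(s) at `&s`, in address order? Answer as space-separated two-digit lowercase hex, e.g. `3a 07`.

id (6b) val=21 bits=0x15 at bit 26: 0x54000000
rsvd (2b) val=0 bits=0x0 at bit 24: 0x54000000
len (6b) val=49 bits=0x31 at bit 18: 0x54c40000
seq (1b) val=1 bits=0x1 at bit 17: 0x54c60000
flags (17b) val=11951 bits=0x2eaf at bit 0: 0x54c62eaf
word = 0x54c62eaf → big-endian bytes:
  [0]=0x54  [1]=0xc6  [2]=0x2e  [3]=0xaf

54 c6 2e af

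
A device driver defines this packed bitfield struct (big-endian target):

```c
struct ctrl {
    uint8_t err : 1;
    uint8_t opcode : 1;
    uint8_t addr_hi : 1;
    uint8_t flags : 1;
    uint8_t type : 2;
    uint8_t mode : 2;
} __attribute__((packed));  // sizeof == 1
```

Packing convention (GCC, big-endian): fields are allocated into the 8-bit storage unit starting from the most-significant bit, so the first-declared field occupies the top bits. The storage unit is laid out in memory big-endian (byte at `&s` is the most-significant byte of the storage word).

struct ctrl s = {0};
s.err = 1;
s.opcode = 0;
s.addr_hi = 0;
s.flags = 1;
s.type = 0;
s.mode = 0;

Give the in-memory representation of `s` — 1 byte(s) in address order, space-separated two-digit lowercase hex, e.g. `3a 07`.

90

err:1 = 1 → 0x1 << 7 → word 0x80
opcode:1 = 0 → 0x0 << 6 → word 0x80
addr_hi:1 = 0 → 0x0 << 5 → word 0x80
flags:1 = 1 → 0x1 << 4 → word 0x90
type:2 = 0 → 0x0 << 2 → word 0x90
mode:2 = 0 → 0x0 << 0 → word 0x90
word = 0x90 → big-endian bytes:
  [0]=0x90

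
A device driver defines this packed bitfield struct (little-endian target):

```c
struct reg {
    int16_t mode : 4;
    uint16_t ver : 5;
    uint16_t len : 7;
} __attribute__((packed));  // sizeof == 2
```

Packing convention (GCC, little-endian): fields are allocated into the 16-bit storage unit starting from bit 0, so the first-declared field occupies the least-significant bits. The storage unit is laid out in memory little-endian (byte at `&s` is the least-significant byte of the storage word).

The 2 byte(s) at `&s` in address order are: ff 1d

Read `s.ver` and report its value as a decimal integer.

[0]=0xff [1]=0x1d (little-endian) → word 0x1dff
mode:4 @ bit 0 → (0x1dff>>0)&0xf = 0xf
ver:5 @ bit 4 → (0x1dff>>4)&0x1f = 0x1f  ←
len:7 @ bit 9 → (0x1dff>>9)&0x7f = 0xe

31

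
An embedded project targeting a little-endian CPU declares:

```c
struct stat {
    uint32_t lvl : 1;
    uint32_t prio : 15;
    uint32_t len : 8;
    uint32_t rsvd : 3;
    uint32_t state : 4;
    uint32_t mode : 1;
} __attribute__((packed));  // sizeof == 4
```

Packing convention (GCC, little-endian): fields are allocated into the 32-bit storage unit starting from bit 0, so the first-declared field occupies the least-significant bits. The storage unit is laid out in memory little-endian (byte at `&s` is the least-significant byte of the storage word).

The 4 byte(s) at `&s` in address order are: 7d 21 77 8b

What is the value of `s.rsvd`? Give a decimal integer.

[0]=0x7d [1]=0x21 [2]=0x77 [3]=0x8b (little-endian) → word 0x8b77217d
lvl [0+:1] = (word>>0) & 0x1 = 1
prio [1+:15] = (word>>1) & 0x7fff = 4286
len [16+:8] = (word>>16) & 0xff = 119
rsvd [24+:3] = (word>>24) & 0x7 = 3  ←
state [27+:4] = (word>>27) & 0xf = 1
mode [31+:1] = (word>>31) & 0x1 = 1

3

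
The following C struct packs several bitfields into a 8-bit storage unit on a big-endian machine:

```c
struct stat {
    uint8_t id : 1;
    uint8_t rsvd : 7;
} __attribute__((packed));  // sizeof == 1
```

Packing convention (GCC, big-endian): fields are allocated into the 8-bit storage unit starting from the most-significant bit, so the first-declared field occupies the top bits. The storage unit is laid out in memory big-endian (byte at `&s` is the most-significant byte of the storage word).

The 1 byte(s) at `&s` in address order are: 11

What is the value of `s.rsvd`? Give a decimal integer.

[0]=0x11 (big-endian) → word 0x11
id:1 @ bit 7 → (0x11>>7)&0x1 = 0x0
rsvd:7 @ bit 0 → (0x11>>0)&0x7f = 0x11  ←

17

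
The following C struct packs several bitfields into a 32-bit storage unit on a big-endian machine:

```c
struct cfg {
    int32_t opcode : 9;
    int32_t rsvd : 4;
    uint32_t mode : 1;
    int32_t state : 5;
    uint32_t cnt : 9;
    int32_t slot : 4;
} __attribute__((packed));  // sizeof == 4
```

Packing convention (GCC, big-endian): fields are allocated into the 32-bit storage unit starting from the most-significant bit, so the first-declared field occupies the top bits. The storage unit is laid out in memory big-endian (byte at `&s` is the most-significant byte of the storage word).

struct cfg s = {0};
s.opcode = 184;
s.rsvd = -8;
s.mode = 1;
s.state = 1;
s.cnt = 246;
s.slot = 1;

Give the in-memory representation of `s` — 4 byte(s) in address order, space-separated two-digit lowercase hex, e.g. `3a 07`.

[23+:9] opcode=184 & 0x1ff = 0xb8; word=0x5c000000
[19+:4] rsvd=-8 & 0xf = 0x8; word=0x5c400000
[18+:1] mode=1 & 0x1 = 0x1; word=0x5c440000
[13+:5] state=1 & 0x1f = 0x1; word=0x5c442000
[4+:9] cnt=246 & 0x1ff = 0xf6; word=0x5c442f60
[0+:4] slot=1 & 0xf = 0x1; word=0x5c442f61
word = 0x5c442f61 → big-endian bytes:
  [0]=0x5c  [1]=0x44  [2]=0x2f  [3]=0x61

5c 44 2f 61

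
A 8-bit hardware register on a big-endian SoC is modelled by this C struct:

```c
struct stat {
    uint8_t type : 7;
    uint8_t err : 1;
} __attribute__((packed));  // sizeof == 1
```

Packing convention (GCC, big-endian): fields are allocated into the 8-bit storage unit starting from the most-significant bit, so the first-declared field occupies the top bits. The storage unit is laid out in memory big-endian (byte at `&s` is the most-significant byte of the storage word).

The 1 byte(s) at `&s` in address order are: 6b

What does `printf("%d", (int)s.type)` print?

53

[0]=0x6b (big-endian) → word 0x6b
type [1+:7] = (word>>1) & 0x7f = 53  ←
err [0+:1] = (word>>0) & 0x1 = 1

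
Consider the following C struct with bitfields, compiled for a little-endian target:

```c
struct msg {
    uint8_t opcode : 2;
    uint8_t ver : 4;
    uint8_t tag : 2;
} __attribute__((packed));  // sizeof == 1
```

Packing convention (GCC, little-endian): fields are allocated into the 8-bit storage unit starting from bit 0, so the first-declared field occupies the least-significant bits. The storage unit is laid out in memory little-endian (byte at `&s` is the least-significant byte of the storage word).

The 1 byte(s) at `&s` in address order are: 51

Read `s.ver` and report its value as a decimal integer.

[0]=0x51 (little-endian) → word 0x51
opcode:2 @ bit 0 → (0x51>>0)&0x3 = 0x1
ver:4 @ bit 2 → (0x51>>2)&0xf = 0x4  ←
tag:2 @ bit 6 → (0x51>>6)&0x3 = 0x1

4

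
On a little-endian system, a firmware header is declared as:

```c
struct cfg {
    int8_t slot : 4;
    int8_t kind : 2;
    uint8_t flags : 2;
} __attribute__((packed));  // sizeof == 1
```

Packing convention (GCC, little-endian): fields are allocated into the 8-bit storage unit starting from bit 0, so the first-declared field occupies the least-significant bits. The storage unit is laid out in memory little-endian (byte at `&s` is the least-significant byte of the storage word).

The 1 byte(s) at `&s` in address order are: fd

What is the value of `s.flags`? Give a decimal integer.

3

[0]=0xfd (little-endian) → word 0xfd
slot:4 @ bit 0 → (0xfd>>0)&0xf = 0xd
kind:2 @ bit 4 → (0xfd>>4)&0x3 = 0x3
flags:2 @ bit 6 → (0xfd>>6)&0x3 = 0x3  ←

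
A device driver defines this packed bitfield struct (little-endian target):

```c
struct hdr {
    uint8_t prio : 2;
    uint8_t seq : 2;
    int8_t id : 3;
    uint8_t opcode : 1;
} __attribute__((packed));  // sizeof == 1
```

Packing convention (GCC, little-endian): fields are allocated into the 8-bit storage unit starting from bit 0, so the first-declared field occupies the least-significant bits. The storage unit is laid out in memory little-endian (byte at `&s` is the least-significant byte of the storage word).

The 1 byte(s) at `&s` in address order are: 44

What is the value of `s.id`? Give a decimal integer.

-4

[0]=0x44 (little-endian) → word 0x44
prio:2 @ bit 0 → (0x44>>0)&0x3 = 0x0
seq:2 @ bit 2 → (0x44>>2)&0x3 = 0x1
id:3 @ bit 4 → (0x44>>4)&0x7 = 0x4  ←
opcode:1 @ bit 7 → (0x44>>7)&0x1 = 0x0
id signed 3b, MSB=1: 4 - 8 = -4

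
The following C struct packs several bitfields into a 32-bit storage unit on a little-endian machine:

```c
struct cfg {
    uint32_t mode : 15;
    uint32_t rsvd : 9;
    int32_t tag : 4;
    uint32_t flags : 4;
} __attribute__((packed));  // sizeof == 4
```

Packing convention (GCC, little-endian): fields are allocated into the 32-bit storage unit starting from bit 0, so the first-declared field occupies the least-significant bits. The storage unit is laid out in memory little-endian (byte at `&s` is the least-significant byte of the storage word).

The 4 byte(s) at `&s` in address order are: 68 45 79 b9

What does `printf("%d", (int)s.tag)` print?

[0]=0x68 [1]=0x45 [2]=0x79 [3]=0xb9 (little-endian) → word 0xb9794568
mode [0+:15] = (word>>0) & 0x7fff = 17768
rsvd [15+:9] = (word>>15) & 0x1ff = 242
tag [24+:4] = (word>>24) & 0xf = 9  ←
flags [28+:4] = (word>>28) & 0xf = 11
tag signed 4b, MSB=1: 9 - 16 = -7

-7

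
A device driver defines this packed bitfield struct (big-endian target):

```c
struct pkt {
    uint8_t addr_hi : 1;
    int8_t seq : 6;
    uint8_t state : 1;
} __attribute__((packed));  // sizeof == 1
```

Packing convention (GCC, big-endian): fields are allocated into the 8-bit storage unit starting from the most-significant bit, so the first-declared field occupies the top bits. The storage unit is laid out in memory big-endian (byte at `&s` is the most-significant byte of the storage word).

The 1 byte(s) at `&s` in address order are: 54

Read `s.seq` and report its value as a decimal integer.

-22

[0]=0x54 (big-endian) → word 0x54
addr_hi:1 @ bit 7 → (0x54>>7)&0x1 = 0x0
seq:6 @ bit 1 → (0x54>>1)&0x3f = 0x2a  ←
state:1 @ bit 0 → (0x54>>0)&0x1 = 0x0
seq signed 6b, MSB=1: 42 - 64 = -22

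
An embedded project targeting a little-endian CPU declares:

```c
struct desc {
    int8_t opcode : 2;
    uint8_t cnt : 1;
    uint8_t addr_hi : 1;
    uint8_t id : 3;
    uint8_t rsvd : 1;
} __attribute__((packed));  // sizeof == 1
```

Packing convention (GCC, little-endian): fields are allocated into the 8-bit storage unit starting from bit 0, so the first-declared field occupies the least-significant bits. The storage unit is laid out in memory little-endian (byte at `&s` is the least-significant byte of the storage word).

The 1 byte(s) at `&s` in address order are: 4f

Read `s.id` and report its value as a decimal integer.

[0]=0x4f (little-endian) → word 0x4f
opcode [0+:2] = (word>>0) & 0x3 = 3
cnt [2+:1] = (word>>2) & 0x1 = 1
addr_hi [3+:1] = (word>>3) & 0x1 = 1
id [4+:3] = (word>>4) & 0x7 = 4  ←
rsvd [7+:1] = (word>>7) & 0x1 = 0

4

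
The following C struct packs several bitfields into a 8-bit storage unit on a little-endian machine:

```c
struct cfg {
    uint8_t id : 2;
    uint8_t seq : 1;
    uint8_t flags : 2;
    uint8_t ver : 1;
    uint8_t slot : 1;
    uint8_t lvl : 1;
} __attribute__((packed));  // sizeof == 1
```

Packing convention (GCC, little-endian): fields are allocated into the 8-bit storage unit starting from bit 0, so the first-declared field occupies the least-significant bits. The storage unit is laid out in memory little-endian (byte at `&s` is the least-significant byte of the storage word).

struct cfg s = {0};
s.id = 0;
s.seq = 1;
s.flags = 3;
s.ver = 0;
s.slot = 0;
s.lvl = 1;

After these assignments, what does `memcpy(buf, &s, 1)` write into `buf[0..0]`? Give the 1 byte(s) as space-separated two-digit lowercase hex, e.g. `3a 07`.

9c

[0+:2] id=0 & 0x3 = 0x0; word=0x00
[2+:1] seq=1 & 0x1 = 0x1; word=0x04
[3+:2] flags=3 & 0x3 = 0x3; word=0x1c
[5+:1] ver=0 & 0x1 = 0x0; word=0x1c
[6+:1] slot=0 & 0x1 = 0x0; word=0x1c
[7+:1] lvl=1 & 0x1 = 0x1; word=0x9c
word = 0x9c → little-endian bytes:
  [0]=0x9c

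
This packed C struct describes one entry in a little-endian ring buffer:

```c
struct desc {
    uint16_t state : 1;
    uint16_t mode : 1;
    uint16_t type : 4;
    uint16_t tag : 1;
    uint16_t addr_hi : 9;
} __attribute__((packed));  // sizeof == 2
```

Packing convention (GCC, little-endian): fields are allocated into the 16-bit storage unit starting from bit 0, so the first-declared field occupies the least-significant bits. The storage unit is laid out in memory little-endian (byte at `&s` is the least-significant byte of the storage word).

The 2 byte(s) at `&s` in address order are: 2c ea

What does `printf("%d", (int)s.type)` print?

11

[0]=0x2c [1]=0xea (little-endian) → word 0xea2c
state:1 @ bit 0 → (0xea2c>>0)&0x1 = 0x0
mode:1 @ bit 1 → (0xea2c>>1)&0x1 = 0x0
type:4 @ bit 2 → (0xea2c>>2)&0xf = 0xb  ←
tag:1 @ bit 6 → (0xea2c>>6)&0x1 = 0x0
addr_hi:9 @ bit 7 → (0xea2c>>7)&0x1ff = 0x1d4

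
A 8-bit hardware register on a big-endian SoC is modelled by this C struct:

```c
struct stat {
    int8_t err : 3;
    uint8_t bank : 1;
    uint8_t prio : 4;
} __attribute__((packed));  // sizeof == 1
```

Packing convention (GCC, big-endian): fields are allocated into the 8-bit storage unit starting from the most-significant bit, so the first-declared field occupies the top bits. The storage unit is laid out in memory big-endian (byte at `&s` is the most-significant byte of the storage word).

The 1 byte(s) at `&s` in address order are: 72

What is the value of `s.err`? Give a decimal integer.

3

[0]=0x72 (big-endian) → word 0x72
err [5+:3] = (word>>5) & 0x7 = 3  ←
bank [4+:1] = (word>>4) & 0x1 = 1
prio [0+:4] = (word>>0) & 0xf = 2
err signed 3b, MSB=0: value = 3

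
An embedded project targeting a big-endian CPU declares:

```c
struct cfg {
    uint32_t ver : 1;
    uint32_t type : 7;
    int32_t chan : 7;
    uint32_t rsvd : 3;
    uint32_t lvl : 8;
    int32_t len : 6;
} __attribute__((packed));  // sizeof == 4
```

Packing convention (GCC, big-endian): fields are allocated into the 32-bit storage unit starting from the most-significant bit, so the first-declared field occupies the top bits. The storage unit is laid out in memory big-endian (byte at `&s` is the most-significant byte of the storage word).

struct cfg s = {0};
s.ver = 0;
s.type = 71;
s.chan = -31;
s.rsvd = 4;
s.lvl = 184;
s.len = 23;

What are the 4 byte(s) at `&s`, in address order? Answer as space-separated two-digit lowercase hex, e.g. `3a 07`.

47 c3 2e 17

ver:1 = 0 → 0x0 << 31 → word 0x00000000
type:7 = 71 → 0x47 << 24 → word 0x47000000
chan:7 = -31 → 0x61 << 17 → word 0x47c20000
rsvd:3 = 4 → 0x4 << 14 → word 0x47c30000
lvl:8 = 184 → 0xb8 << 6 → word 0x47c32e00
len:6 = 23 → 0x17 << 0 → word 0x47c32e17
word = 0x47c32e17 → big-endian bytes:
  [0]=0x47  [1]=0xc3  [2]=0x2e  [3]=0x17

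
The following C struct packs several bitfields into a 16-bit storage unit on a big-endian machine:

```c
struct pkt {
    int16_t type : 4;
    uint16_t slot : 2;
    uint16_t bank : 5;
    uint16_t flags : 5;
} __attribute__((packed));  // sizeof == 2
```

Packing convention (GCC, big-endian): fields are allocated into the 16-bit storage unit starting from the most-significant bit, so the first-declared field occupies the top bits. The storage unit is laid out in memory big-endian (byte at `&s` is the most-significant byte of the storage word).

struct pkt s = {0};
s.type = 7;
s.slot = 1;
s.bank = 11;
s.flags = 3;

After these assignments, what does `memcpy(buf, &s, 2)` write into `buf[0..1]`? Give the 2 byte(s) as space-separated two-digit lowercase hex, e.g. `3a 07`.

75 63

type:4 = 7 → 0x7 << 12 → word 0x7000
slot:2 = 1 → 0x1 << 10 → word 0x7400
bank:5 = 11 → 0xb << 5 → word 0x7560
flags:5 = 3 → 0x3 << 0 → word 0x7563
word = 0x7563 → big-endian bytes:
  [0]=0x75  [1]=0x63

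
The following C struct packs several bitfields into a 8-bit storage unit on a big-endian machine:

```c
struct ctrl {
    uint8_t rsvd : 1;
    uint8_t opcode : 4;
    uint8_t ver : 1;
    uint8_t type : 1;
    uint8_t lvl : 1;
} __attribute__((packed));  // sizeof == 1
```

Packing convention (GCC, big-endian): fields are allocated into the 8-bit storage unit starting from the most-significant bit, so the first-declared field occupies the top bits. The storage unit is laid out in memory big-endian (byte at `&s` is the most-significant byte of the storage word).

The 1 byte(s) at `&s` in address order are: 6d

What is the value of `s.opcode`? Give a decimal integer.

[0]=0x6d (big-endian) → word 0x6d
rsvd [7+:1] = (word>>7) & 0x1 = 0
opcode [3+:4] = (word>>3) & 0xf = 13  ←
ver [2+:1] = (word>>2) & 0x1 = 1
type [1+:1] = (word>>1) & 0x1 = 0
lvl [0+:1] = (word>>0) & 0x1 = 1

13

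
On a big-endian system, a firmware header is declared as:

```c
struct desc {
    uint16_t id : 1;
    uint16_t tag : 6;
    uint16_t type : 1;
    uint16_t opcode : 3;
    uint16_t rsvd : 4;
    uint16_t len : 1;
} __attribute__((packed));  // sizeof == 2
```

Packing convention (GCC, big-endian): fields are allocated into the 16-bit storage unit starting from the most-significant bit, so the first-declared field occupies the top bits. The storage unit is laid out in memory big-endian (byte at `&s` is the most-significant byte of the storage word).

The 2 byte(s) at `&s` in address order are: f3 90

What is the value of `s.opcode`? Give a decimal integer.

[0]=0xf3 [1]=0x90 (big-endian) → word 0xf390
id:1 @ bit 15 → (0xf390>>15)&0x1 = 0x1
tag:6 @ bit 9 → (0xf390>>9)&0x3f = 0x39
type:1 @ bit 8 → (0xf390>>8)&0x1 = 0x1
opcode:3 @ bit 5 → (0xf390>>5)&0x7 = 0x4  ←
rsvd:4 @ bit 1 → (0xf390>>1)&0xf = 0x8
len:1 @ bit 0 → (0xf390>>0)&0x1 = 0x0

4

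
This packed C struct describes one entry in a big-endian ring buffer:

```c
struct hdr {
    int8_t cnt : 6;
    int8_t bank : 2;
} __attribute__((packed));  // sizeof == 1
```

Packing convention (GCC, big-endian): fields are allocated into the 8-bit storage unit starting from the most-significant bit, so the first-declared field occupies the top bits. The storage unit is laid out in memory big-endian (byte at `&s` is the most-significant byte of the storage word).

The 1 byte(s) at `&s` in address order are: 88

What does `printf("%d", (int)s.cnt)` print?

-30

[0]=0x88 (big-endian) → word 0x88
cnt:6 @ bit 2 → (0x88>>2)&0x3f = 0x22  ←
bank:2 @ bit 0 → (0x88>>0)&0x3 = 0x0
cnt signed 6b, MSB=1: 34 - 64 = -30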